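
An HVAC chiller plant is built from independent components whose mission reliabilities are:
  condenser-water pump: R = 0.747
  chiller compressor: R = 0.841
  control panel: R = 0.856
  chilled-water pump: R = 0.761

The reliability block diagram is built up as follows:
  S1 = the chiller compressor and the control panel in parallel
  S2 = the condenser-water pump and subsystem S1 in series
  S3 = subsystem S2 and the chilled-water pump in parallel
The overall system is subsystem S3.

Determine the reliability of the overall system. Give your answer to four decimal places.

0.9354

Parallel (chiller compressor and control panel): 1 − (1 − 0.841000)(1 − 0.856000) = 0.977104
Series (condenser-water pump and [0.977104]): 0.747000 × 0.977104 = 0.729897
Parallel ([0.729897] and chilled-water pump): 1 − (1 − 0.729897)(1 − 0.761000) = 0.9354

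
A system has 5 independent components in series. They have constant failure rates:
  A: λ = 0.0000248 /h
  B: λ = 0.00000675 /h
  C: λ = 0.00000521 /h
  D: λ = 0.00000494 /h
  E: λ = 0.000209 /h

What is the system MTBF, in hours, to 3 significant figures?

3990

Series of exponential components: λ_sys = Σ λ_i
λ_sys = 0.0000248 + 0.00000675 + 0.00000521 + 0.00000494 + 0.000209 = 2.5070e-04 /h
MTBF = 1 / λ_sys = 3990 h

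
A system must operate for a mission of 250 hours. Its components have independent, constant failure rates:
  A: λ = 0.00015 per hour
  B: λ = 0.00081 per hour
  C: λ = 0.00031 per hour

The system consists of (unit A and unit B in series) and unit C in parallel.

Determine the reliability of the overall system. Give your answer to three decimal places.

0.984

R(A) = exp(−0.00015 × 250) = 0.96319
R(B) = exp(−0.00081 × 250) = 0.81669
R(C) = exp(−0.00031 × 250) = 0.92543
Series (A and B): 0.96319 × 0.81669 = 0.78663
Parallel ([0.78663] and C): 1 − (1 − 0.78663)(1 − 0.92543) = 0.984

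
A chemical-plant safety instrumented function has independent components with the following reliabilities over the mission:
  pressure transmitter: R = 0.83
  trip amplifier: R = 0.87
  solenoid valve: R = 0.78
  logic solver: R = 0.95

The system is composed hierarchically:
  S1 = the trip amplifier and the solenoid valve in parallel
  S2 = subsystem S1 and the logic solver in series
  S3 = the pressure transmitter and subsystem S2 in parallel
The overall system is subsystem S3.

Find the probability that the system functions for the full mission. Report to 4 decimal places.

0.9869

Parallel (trip amplifier and solenoid valve): 1 − (1 − 0.870000)(1 − 0.780000) = 0.971400
Series ([0.971400] and logic solver): 0.971400 × 0.950000 = 0.922830
Parallel (pressure transmitter and [0.922830]): 1 − (1 − 0.830000)(1 − 0.922830) = 0.9869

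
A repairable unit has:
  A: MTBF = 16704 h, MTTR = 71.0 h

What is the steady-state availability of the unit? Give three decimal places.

0.996

A(A) = MTBF/(MTBF+MTTR) = 16704/(16704+71.0) = 0.996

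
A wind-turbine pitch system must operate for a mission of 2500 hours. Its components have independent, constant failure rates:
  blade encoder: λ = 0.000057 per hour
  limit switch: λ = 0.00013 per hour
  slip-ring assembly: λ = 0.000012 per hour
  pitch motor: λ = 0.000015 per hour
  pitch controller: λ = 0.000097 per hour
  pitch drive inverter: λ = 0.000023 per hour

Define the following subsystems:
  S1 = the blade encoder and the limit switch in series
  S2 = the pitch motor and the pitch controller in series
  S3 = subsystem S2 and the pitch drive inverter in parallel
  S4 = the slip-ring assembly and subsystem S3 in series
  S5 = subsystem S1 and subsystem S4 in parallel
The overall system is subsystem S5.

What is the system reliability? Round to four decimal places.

0.9840

R(blade encoder) = exp(−0.000057 × 2500) = 0.867188
R(limit switch) = exp(−0.00013 × 2500) = 0.722527
R(slip-ring assembly) = exp(−0.000012 × 2500) = 0.970446
R(pitch motor) = exp(−0.000015 × 2500) = 0.963194
R(pitch controller) = exp(−0.000097 × 2500) = 0.784664
R(pitch drive inverter) = exp(−0.000023 × 2500) = 0.944122
Series (blade encoder and limit switch): 0.867188 × 0.722527 = 0.626567
Series (pitch motor and pitch controller): 0.963194 × 0.784664 = 0.755784
Parallel ([0.755784] and pitch drive inverter): 1 − (1 − 0.755784)(1 − 0.944122) = 0.986354
Series (slip-ring assembly and [0.986354]): 0.970446 × 0.986354 = 0.957203
Parallel ([0.626567] and [0.957203]): 1 − (1 − 0.626567)(1 − 0.957203) = 0.9840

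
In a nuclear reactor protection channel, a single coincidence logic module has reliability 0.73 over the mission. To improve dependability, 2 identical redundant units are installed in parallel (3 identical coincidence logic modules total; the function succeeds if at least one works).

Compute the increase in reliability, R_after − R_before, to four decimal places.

0.2503

R_before = 0.73
R_after = 1 − (1 − 0.73)^3 = 0.9803
ΔR = 0.9803 − 0.73 = 0.2503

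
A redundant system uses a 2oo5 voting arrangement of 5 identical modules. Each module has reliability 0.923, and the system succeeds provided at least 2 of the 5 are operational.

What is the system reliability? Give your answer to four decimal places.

0.9998

R = Σ_{i=2}^{5} C(5,i) p^i (1−p)^{5−i} with p = 0.923
C(5,2)·0.923^2·0.077^3 = 0.003889
C(5,3)·0.923^3·0.077^2 = 0.046622
C(5,4)·0.923^4·0.077^1 = 0.279426
C(5,5)·0.923^5·0.077^0 = 0.669898
Sum = 0.9998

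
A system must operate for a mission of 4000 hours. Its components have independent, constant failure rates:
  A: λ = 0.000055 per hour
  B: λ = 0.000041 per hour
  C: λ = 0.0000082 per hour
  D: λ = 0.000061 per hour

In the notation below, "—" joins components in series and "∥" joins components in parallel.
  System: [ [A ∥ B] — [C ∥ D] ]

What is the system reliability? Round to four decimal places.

R(A) = exp(−0.000055 × 4000) = 0.802519
R(B) = exp(−0.000041 × 4000) = 0.848742
R(C) = exp(−0.0000082 × 4000) = 0.967732
R(D) = exp(−0.000061 × 4000) = 0.783488
Parallel (A and B): 1 − (1 − 0.802519)(1 − 0.848742) = 0.970129
Parallel (C and D): 1 − (1 − 0.967732)(1 − 0.783488) = 0.993014
Series ([0.970129] and [0.993014]): 0.970129 × 0.993014 = 0.9634

0.9634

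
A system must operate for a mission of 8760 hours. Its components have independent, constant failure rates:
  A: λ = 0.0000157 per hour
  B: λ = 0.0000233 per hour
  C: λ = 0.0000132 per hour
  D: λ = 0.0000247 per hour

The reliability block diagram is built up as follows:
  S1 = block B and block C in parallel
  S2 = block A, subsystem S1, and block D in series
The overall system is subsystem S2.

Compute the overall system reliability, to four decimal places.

0.6878

R(A) = exp(−0.0000157 × 8760) = 0.871506
R(B) = exp(−0.0000233 × 8760) = 0.815374
R(C) = exp(−0.0000132 × 8760) = 0.890803
R(D) = exp(−0.0000247 × 8760) = 0.805436
Parallel (B and C): 1 − (1 − 0.815374)(1 − 0.890803) = 0.979839
Series (A, [0.979839], and D): 0.871506 × 0.979839 × 0.805436 = 0.6878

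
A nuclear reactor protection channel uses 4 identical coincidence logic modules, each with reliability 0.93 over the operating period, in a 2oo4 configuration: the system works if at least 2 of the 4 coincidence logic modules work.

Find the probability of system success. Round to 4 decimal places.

R = Σ_{i=2}^{4} C(4,i) p^i (1−p)^{4−i} with p = 0.93
C(4,2)·0.93^2·0.07^2 = 0.025428
C(4,3)·0.93^3·0.07^1 = 0.225220
C(4,4)·0.93^4·0.07^0 = 0.748052
Sum = 0.9987

0.9987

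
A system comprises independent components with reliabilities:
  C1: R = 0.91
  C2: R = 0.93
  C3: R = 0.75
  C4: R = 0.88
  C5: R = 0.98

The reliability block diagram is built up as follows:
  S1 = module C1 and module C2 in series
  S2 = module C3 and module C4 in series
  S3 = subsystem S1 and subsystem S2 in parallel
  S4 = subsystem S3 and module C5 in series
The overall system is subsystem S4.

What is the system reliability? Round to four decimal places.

0.9288

Series (C1 and C2): 0.910000 × 0.930000 = 0.846300
Series (C3 and C4): 0.750000 × 0.880000 = 0.660000
Parallel ([0.846300] and [0.660000]): 1 − (1 − 0.846300)(1 − 0.660000) = 0.947742
Series ([0.947742] and C5): 0.947742 × 0.980000 = 0.9288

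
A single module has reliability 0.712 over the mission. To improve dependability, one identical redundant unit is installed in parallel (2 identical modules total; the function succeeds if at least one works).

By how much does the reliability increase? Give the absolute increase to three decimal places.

0.205

R_before = 0.712
R_after = 1 − (1 − 0.712)^2 = 0.917
ΔR = 0.917 − 0.712 = 0.205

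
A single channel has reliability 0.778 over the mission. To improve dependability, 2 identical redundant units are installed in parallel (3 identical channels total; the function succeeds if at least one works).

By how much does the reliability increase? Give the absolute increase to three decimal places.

R_before = 0.778
R_after = 1 − (1 − 0.778)^3 = 0.989
ΔR = 0.989 − 0.778 = 0.211

0.211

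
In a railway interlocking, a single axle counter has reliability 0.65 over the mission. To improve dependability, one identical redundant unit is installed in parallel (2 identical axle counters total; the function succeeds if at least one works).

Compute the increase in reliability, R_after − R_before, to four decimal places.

R_before = 0.65
R_after = 1 − (1 − 0.65)^2 = 0.8775
ΔR = 0.8775 − 0.65 = 0.2275

0.2275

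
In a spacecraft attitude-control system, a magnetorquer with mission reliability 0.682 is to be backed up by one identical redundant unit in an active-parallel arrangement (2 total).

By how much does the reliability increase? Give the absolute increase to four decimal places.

0.2169

R_before = 0.682
R_after = 1 − (1 − 0.682)^2 = 0.8989
ΔR = 0.8989 − 0.682 = 0.2169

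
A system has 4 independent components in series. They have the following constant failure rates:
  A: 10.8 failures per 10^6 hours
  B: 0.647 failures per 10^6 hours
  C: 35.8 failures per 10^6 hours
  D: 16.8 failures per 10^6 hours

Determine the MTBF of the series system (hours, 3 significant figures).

15600

Series of exponential components: λ_sys = Σ λ_i
λ_sys = 0.0000108 + 0.000000647 + 0.0000358 + 0.0000168 = 6.4047e-05 /h
MTBF = 1 / λ_sys = 15600 h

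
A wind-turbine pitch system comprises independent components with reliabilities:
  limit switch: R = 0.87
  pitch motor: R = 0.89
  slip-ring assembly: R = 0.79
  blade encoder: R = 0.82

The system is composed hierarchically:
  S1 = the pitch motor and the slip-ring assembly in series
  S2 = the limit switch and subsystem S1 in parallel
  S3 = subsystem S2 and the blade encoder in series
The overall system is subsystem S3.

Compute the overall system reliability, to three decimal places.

0.788

Series (pitch motor and slip-ring assembly): 0.89000 × 0.79000 = 0.70310
Parallel (limit switch and [0.70310]): 1 − (1 − 0.87000)(1 − 0.70310) = 0.96140
Series ([0.96140] and blade encoder): 0.96140 × 0.82000 = 0.788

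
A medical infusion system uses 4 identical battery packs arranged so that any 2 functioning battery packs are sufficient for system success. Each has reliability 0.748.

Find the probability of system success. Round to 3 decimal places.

0.948

R = Σ_{i=2}^{4} C(4,i) p^i (1−p)^{4−i} with p = 0.748
C(4,2)·0.748^2·0.252^2 = 0.21318
C(4,3)·0.748^3·0.252^1 = 0.42186
C(4,4)·0.748^4·0.252^0 = 0.31304
Sum = 0.948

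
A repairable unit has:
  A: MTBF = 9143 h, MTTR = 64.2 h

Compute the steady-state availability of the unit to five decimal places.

0.99303

A(A) = MTBF/(MTBF+MTTR) = 9143/(9143+64.2) = 0.99303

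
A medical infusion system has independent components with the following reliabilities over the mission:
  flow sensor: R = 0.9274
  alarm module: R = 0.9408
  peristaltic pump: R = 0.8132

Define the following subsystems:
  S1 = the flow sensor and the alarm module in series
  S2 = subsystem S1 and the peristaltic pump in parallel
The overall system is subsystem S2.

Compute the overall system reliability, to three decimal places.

Series (flow sensor and alarm module): 0.92740 × 0.94080 = 0.87250
Parallel ([0.87250] and peristaltic pump): 1 − (1 − 0.87250)(1 − 0.81320) = 0.976

0.976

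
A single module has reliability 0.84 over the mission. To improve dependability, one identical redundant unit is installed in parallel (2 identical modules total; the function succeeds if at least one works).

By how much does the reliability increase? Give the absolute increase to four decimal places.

R_before = 0.84
R_after = 1 − (1 − 0.84)^2 = 0.9744
ΔR = 0.9744 − 0.84 = 0.1344

0.1344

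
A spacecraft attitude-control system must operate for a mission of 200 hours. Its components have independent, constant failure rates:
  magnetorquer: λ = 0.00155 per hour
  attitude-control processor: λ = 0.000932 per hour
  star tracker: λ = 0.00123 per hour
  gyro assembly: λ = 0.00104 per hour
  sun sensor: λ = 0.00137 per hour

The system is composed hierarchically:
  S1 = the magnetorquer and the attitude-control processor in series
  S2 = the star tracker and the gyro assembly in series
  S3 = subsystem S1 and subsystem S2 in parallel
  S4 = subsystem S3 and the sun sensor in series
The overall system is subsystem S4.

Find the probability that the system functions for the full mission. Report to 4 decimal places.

0.6518

R(magnetorquer) = exp(−0.00155 × 200) = 0.733447
R(attitude-control processor) = exp(−0.000932 × 200) = 0.829942
R(star tracker) = exp(−0.00123 × 200) = 0.781922
R(gyro assembly) = exp(−0.00104 × 200) = 0.812207
R(sun sensor) = exp(−0.00137 × 200) = 0.760332
Series (magnetorquer and attitude-control processor): 0.733447 × 0.829942 = 0.608718
Series (star tracker and gyro assembly): 0.781922 × 0.812207 = 0.635083
Parallel ([0.608718] and [0.635083]): 1 − (1 − 0.608718)(1 − 0.635083) = 0.857215
Series ([0.857215] and sun sensor): 0.857215 × 0.760332 = 0.6518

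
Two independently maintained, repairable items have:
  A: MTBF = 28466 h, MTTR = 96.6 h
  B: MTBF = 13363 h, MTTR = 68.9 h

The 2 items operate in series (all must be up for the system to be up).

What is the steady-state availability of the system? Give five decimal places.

A(A) = MTBF/(MTBF+MTTR) = 28466/(28466+96.6) = 0.996618
A(B) = MTBF/(MTBF+MTTR) = 13363/(13363+68.9) = 0.994870
Series availability: 0.996618 × 0.994870 = 0.99151

0.99151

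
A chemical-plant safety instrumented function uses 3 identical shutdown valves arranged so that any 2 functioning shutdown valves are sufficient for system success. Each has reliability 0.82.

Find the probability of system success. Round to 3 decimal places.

R = Σ_{i=2}^{3} C(3,i) p^i (1−p)^{3−i} with p = 0.82
C(3,2)·0.82^2·0.18^1 = 0.36310
C(3,3)·0.82^3·0.18^0 = 0.55137
Sum = 0.914

0.914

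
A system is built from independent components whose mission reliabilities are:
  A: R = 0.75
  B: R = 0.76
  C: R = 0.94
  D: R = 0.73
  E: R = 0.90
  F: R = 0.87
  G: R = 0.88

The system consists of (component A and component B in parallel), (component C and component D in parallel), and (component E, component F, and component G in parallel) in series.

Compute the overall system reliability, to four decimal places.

0.9233

Parallel (A and B): 1 − (1 − 0.750000)(1 − 0.760000) = 0.940000
Parallel (C and D): 1 − (1 − 0.940000)(1 − 0.730000) = 0.983800
Parallel (E, F, and G): 1 − (1 − 0.900000)(1 − 0.870000)(1 − 0.880000) = 0.998440
Series ([0.940000], [0.983800], and [0.998440]): 0.940000 × 0.983800 × 0.998440 = 0.9233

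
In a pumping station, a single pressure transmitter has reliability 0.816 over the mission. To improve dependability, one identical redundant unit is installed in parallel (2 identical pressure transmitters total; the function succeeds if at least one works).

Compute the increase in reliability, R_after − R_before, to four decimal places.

R_before = 0.816
R_after = 1 − (1 − 0.816)^2 = 0.9661
ΔR = 0.9661 − 0.816 = 0.1501

0.1501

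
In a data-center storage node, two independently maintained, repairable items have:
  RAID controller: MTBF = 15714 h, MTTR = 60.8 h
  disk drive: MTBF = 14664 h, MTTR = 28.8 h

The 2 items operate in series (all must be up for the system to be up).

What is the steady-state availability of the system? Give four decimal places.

A(RAID controller) = MTBF/(MTBF+MTTR) = 15714/(15714+60.8) = 0.996146
A(disk drive) = MTBF/(MTBF+MTTR) = 14664/(14664+28.8) = 0.998040
Series availability: 0.996146 × 0.998040 = 0.9942

0.9942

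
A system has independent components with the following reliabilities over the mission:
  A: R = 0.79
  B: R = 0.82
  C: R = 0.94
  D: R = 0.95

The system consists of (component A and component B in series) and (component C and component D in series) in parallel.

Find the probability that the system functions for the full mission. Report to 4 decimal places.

Series (A and B): 0.790000 × 0.820000 = 0.647800
Series (C and D): 0.940000 × 0.950000 = 0.893000
Parallel ([0.647800] and [0.893000]): 1 − (1 − 0.647800)(1 − 0.893000) = 0.9623

0.9623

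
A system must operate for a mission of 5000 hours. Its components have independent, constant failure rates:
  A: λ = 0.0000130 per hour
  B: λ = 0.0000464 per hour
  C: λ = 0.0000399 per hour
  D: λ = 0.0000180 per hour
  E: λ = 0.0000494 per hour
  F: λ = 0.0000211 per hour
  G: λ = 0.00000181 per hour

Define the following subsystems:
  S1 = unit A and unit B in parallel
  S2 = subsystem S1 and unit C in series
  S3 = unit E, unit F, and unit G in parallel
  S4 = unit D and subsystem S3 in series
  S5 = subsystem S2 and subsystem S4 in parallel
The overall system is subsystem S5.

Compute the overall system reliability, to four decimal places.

R(A) = exp(−0.0000130 × 5000) = 0.937067
R(B) = exp(−0.0000464 × 5000) = 0.792946
R(C) = exp(−0.0000399 × 5000) = 0.819140
R(D) = exp(−0.0000180 × 5000) = 0.913931
R(E) = exp(−0.0000494 × 5000) = 0.781141
R(F) = exp(−0.0000211 × 5000) = 0.899874
R(G) = exp(−0.00000181 × 5000) = 0.990991
Parallel (A and B): 1 − (1 − 0.937067)(1 − 0.792946) = 0.986969
Series ([0.986969] and C): 0.986969 × 0.819140 = 0.808466
Parallel (E, F, and G): 1 − (1 − 0.781141)(1 − 0.899874)(1 − 0.990991) = 0.999803
Series (D and [0.999803]): 0.913931 × 0.999803 = 0.913751
Parallel ([0.808466] and [0.913751]): 1 − (1 − 0.808466)(1 − 0.913751) = 0.9835

0.9835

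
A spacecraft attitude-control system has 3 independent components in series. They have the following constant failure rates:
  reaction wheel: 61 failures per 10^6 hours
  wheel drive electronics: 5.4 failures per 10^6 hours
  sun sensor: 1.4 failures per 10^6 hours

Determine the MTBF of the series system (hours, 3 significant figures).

Series of exponential components: λ_sys = Σ λ_i
λ_sys = 0.000061 + 0.0000054 + 0.0000014 = 6.7800e-05 /h
MTBF = 1 / λ_sys = 14700 h

14700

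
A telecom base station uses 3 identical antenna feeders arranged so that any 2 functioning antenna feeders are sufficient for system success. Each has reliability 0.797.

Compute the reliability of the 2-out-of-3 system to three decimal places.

R = Σ_{i=2}^{3} C(3,i) p^i (1−p)^{3−i} with p = 0.797
C(3,2)·0.797^2·0.203^1 = 0.38684
C(3,3)·0.797^3·0.203^0 = 0.50626
Sum = 0.893

0.893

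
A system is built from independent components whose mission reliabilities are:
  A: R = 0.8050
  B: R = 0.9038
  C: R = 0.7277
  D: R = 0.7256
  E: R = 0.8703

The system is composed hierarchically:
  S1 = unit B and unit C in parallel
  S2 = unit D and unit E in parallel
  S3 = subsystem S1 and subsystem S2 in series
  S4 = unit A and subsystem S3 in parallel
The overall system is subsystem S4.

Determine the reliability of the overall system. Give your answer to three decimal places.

Parallel (B and C): 1 − (1 − 0.90380)(1 − 0.72770) = 0.97380
Parallel (D and E): 1 − (1 − 0.72560)(1 − 0.87030) = 0.96441
Series ([0.97380] and [0.96441]): 0.97380 × 0.96441 = 0.93914
Parallel (A and [0.93914]): 1 − (1 − 0.80500)(1 − 0.93914) = 0.988

0.988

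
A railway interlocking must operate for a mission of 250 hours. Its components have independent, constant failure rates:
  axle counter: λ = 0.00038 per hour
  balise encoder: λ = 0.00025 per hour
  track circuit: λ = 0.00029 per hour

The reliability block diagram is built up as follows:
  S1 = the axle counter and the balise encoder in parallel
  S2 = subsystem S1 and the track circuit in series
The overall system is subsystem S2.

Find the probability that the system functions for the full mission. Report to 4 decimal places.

0.9250

R(axle counter) = exp(−0.00038 × 250) = 0.909373
R(balise encoder) = exp(−0.00025 × 250) = 0.939413
R(track circuit) = exp(−0.00029 × 250) = 0.930066
Parallel (axle counter and balise encoder): 1 − (1 − 0.909373)(1 − 0.939413) = 0.994509
Series ([0.994509] and track circuit): 0.994509 × 0.930066 = 0.9250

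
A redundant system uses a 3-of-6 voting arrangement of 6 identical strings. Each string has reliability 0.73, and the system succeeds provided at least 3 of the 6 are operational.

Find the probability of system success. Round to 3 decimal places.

R = Σ_{i=3}^{6} C(6,i) p^i (1−p)^{6−i} with p = 0.73
C(6,3)·0.73^3·0.27^3 = 0.15314
C(6,4)·0.73^4·0.27^2 = 0.31053
C(6,5)·0.73^5·0.27^1 = 0.33584
C(6,6)·0.73^6·0.27^0 = 0.15133
Sum = 0.951

0.951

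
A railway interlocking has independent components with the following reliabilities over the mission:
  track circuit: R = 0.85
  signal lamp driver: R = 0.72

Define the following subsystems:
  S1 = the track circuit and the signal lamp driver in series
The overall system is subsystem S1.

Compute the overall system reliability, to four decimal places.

0.6120

Series (track circuit and signal lamp driver): 0.850000 × 0.720000 = 0.6120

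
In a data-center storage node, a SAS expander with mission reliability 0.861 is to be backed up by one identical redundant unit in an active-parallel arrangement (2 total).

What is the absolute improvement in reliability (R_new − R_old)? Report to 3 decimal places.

0.120

R_before = 0.861
R_after = 1 − (1 − 0.861)^2 = 0.981
ΔR = 0.981 − 0.861 = 0.120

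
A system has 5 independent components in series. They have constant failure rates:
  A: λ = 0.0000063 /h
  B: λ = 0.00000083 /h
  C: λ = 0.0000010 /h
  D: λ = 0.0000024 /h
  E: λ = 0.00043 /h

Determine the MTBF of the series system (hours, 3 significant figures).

2270

Series of exponential components: λ_sys = Σ λ_i
λ_sys = 0.0000063 + 0.00000083 + 0.0000010 + 0.0000024 + 0.00043 = 4.4053e-04 /h
MTBF = 1 / λ_sys = 2270 h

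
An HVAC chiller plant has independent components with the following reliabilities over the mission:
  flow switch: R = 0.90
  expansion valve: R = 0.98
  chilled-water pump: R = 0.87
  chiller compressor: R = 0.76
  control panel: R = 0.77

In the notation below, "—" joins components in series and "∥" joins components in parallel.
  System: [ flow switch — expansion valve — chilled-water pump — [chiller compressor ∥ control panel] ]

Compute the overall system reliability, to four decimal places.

0.7250

Parallel (chiller compressor and control panel): 1 − (1 − 0.760000)(1 − 0.770000) = 0.944800
Series (flow switch, expansion valve, chilled-water pump, and [0.944800]): 0.900000 × 0.980000 × 0.870000 × 0.944800 = 0.7250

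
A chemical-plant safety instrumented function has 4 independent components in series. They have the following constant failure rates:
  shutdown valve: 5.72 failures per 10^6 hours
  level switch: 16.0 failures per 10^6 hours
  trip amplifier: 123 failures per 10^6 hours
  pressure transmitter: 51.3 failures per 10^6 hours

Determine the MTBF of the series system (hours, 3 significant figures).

Series of exponential components: λ_sys = Σ λ_i
λ_sys = 0.00000572 + 0.0000160 + 0.000123 + 0.0000513 = 1.9602e-04 /h
MTBF = 1 / λ_sys = 5100 h

5100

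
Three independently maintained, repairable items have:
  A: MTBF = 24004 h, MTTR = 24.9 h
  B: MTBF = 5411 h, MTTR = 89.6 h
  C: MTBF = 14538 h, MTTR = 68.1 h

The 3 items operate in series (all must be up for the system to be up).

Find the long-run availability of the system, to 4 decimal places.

A(A) = MTBF/(MTBF+MTTR) = 24004/(24004+24.9) = 0.998964
A(B) = MTBF/(MTBF+MTTR) = 5411/(5411+89.6) = 0.983711
A(C) = MTBF/(MTBF+MTTR) = 14538/(14538+68.1) = 0.995338
Series availability: 0.998964 × 0.983711 × 0.995338 = 0.9781

0.9781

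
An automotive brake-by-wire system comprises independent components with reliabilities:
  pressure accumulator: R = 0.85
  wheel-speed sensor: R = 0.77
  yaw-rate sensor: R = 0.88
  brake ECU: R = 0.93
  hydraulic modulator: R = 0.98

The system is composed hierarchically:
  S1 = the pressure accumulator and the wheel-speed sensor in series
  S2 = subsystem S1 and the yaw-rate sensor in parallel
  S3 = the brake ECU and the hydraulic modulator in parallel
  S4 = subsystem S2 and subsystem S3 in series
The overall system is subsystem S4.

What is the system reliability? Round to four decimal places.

0.9572

Series (pressure accumulator and wheel-speed sensor): 0.850000 × 0.770000 = 0.654500
Parallel ([0.654500] and yaw-rate sensor): 1 − (1 − 0.654500)(1 − 0.880000) = 0.958540
Parallel (brake ECU and hydraulic modulator): 1 − (1 − 0.930000)(1 − 0.980000) = 0.998600
Series ([0.958540] and [0.998600]): 0.958540 × 0.998600 = 0.9572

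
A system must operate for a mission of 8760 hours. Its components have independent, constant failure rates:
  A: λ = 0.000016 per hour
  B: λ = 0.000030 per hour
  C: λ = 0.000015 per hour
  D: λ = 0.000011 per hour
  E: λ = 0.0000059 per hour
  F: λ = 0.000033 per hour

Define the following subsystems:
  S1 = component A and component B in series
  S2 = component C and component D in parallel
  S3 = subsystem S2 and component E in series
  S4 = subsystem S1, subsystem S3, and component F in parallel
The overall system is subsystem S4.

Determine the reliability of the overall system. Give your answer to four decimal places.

R(A) = exp(−0.000016 × 8760) = 0.869219
R(B) = exp(−0.000030 × 8760) = 0.768896
R(C) = exp(−0.000015 × 8760) = 0.876867
R(D) = exp(−0.000011 × 8760) = 0.908137
R(E) = exp(−0.0000059 × 8760) = 0.949629
R(F) = exp(−0.000033 × 8760) = 0.748952
Series (A and B): 0.869219 × 0.768896 = 0.668339
Parallel (C and D): 1 − (1 − 0.876867)(1 − 0.908137) = 0.988689
Series ([0.988689] and E): 0.988689 × 0.949629 = 0.938888
Parallel ([0.668339], [0.938888], and F): 1 − (1 − 0.668339)(1 − 0.938888)(1 − 0.748952) = 0.9949

0.9949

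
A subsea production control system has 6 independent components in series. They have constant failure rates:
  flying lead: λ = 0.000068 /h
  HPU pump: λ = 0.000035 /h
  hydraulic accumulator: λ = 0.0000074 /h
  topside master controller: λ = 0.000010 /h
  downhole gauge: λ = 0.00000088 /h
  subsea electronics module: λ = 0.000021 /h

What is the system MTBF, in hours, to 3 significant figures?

Series of exponential components: λ_sys = Σ λ_i
λ_sys = 0.000068 + 0.000035 + 0.0000074 + 0.000010 + 0.00000088 + 0.000021 = 1.4228e-04 /h
MTBF = 1 / λ_sys = 7030 h

7030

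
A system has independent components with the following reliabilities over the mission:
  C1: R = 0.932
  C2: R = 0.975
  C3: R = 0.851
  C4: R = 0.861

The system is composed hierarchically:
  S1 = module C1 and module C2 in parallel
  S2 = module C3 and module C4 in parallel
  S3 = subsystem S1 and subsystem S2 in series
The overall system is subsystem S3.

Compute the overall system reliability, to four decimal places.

Parallel (C1 and C2): 1 − (1 − 0.932000)(1 − 0.975000) = 0.998300
Parallel (C3 and C4): 1 − (1 − 0.851000)(1 − 0.861000) = 0.979289
Series ([0.998300] and [0.979289]): 0.998300 × 0.979289 = 0.9776

0.9776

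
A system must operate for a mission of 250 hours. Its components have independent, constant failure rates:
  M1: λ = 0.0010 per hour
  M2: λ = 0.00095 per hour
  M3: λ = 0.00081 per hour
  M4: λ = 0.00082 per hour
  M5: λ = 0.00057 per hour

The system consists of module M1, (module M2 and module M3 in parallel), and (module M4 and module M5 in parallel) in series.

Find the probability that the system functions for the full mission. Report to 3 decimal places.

R(M1) = exp(−0.0010 × 250) = 0.77880
R(M2) = exp(−0.00095 × 250) = 0.78860
R(M3) = exp(−0.00081 × 250) = 0.81669
R(M4) = exp(−0.00082 × 250) = 0.81465
R(M5) = exp(−0.00057 × 250) = 0.86719
Parallel (M2 and M3): 1 − (1 − 0.78860)(1 − 0.81669) = 0.96125
Parallel (M4 and M5): 1 − (1 − 0.81465)(1 − 0.86719) = 0.97538
Series (M1, [0.96125], and [0.97538]): 0.77880 × 0.96125 × 0.97538 = 0.730

0.730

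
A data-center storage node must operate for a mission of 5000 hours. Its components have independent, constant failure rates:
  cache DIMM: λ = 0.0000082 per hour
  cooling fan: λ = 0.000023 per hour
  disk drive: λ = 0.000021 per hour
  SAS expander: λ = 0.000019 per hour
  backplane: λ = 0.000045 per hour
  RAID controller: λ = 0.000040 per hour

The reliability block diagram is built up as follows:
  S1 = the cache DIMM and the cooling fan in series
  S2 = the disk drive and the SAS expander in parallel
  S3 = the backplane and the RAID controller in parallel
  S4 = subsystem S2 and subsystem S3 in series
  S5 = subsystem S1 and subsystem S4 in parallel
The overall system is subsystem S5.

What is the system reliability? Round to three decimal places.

R(cache DIMM) = exp(−0.0000082 × 5000) = 0.95983
R(cooling fan) = exp(−0.000023 × 5000) = 0.89137
R(disk drive) = exp(−0.000021 × 5000) = 0.90032
R(SAS expander) = exp(−0.000019 × 5000) = 0.90937
R(backplane) = exp(−0.000045 × 5000) = 0.79852
R(RAID controller) = exp(−0.000040 × 5000) = 0.81873
Series (cache DIMM and cooling fan): 0.95983 × 0.89137 = 0.85556
Parallel (disk drive and SAS expander): 1 − (1 − 0.90032)(1 − 0.90937) = 0.99097
Parallel (backplane and RAID controller): 1 − (1 − 0.79852)(1 − 0.81873) = 0.96348
Series ([0.99097] and [0.96348]): 0.99097 × 0.96348 = 0.95478
Parallel ([0.85556] and [0.95478]): 1 − (1 − 0.85556)(1 − 0.95478) = 0.993

0.993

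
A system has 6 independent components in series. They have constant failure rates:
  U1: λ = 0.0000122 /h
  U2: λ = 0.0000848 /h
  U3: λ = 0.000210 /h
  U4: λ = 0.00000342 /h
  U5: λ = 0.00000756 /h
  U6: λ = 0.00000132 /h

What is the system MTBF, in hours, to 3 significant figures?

Series of exponential components: λ_sys = Σ λ_i
λ_sys = 0.0000122 + 0.0000848 + 0.000210 + 0.00000342 + 0.00000756 + 0.00000132 = 3.1930e-04 /h
MTBF = 1 / λ_sys = 3130 h

3130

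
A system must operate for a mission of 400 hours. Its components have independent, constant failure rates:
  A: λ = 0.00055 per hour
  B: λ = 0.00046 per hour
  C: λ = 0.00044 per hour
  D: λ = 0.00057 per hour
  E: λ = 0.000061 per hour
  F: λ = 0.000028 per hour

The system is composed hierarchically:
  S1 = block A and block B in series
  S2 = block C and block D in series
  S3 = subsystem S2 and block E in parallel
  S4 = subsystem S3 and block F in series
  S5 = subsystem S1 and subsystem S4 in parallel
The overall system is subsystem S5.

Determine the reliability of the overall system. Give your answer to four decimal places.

R(A) = exp(−0.00055 × 400) = 0.802519
R(B) = exp(−0.00046 × 400) = 0.831936
R(C) = exp(−0.00044 × 400) = 0.838618
R(D) = exp(−0.00057 × 400) = 0.796124
R(E) = exp(−0.000061 × 400) = 0.975895
R(F) = exp(−0.000028 × 400) = 0.988862
Series (A and B): 0.802519 × 0.831936 = 0.667644
Series (C and D): 0.838618 × 0.796124 = 0.667644
Parallel ([0.667644] and E): 1 − (1 − 0.667644)(1 − 0.975895) = 0.991989
Series ([0.991989] and F): 0.991989 × 0.988862 = 0.980940
Parallel ([0.667644] and [0.980940]): 1 − (1 − 0.667644)(1 − 0.980940) = 0.9937

0.9937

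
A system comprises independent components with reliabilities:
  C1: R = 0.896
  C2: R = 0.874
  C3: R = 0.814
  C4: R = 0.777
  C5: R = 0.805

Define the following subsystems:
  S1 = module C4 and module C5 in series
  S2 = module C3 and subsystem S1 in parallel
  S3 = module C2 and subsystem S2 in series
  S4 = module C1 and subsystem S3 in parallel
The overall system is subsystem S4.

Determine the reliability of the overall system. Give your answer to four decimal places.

0.9806

Series (C4 and C5): 0.777000 × 0.805000 = 0.625485
Parallel (C3 and [0.625485]): 1 − (1 − 0.814000)(1 − 0.625485) = 0.930340
Series (C2 and [0.930340]): 0.874000 × 0.930340 = 0.813117
Parallel (C1 and [0.813117]): 1 − (1 − 0.896000)(1 − 0.813117) = 0.9806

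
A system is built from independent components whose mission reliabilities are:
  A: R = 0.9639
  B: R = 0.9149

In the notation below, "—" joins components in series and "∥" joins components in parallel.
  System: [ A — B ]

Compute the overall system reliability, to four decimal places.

Series (A and B): 0.963900 × 0.914900 = 0.8819

0.8819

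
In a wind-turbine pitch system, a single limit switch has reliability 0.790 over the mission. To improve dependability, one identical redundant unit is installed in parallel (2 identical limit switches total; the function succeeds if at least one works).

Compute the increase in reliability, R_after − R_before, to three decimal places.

R_before = 0.790
R_after = 1 − (1 − 0.790)^2 = 0.956
ΔR = 0.956 − 0.790 = 0.166

0.166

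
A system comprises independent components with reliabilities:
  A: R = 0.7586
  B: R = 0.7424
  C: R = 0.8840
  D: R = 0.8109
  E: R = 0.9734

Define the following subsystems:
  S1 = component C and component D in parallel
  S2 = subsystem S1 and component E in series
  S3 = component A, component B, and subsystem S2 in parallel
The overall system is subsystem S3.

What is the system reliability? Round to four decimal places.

0.9970

Parallel (C and D): 1 − (1 − 0.884000)(1 − 0.810900) = 0.978064
Series ([0.978064] and E): 0.978064 × 0.973400 = 0.952047
Parallel (A, B, and [0.952047]): 1 − (1 − 0.758600)(1 − 0.742400)(1 − 0.952047) = 0.9970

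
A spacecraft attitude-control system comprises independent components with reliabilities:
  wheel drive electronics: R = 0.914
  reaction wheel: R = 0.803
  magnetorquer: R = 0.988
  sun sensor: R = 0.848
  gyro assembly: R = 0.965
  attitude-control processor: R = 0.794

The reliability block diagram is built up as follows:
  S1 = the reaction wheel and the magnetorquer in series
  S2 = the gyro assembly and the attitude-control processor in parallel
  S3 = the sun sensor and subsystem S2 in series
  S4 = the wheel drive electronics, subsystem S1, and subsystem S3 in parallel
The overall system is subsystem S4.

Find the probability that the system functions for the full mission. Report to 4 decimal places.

Series (reaction wheel and magnetorquer): 0.803000 × 0.988000 = 0.793364
Parallel (gyro assembly and attitude-control processor): 1 − (1 − 0.965000)(1 − 0.794000) = 0.992790
Series (sun sensor and [0.992790]): 0.848000 × 0.992790 = 0.841886
Parallel (wheel drive electronics, [0.793364], and [0.841886]): 1 − (1 − 0.914000)(1 − 0.793364)(1 − 0.841886) = 0.9972

0.9972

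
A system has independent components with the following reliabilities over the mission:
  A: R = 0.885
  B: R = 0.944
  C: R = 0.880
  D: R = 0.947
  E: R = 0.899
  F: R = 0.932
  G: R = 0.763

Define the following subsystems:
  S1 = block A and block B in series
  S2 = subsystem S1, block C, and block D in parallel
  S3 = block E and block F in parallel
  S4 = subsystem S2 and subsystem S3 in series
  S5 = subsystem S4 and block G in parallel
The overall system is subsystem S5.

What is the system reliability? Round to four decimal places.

Series (A and B): 0.885000 × 0.944000 = 0.835440
Parallel ([0.835440], C, and D): 1 − (1 − 0.835440)(1 − 0.880000)(1 − 0.947000) = 0.998953
Parallel (E and F): 1 − (1 − 0.899000)(1 − 0.932000) = 0.993132
Series ([0.998953] and [0.993132]): 0.998953 × 0.993132 = 0.992092
Parallel ([0.992092] and G): 1 − (1 − 0.992092)(1 − 0.763000) = 0.9981

0.9981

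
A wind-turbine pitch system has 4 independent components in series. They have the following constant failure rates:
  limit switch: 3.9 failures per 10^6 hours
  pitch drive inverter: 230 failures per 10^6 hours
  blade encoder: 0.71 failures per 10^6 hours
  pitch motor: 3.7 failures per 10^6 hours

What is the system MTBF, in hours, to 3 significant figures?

4200

Series of exponential components: λ_sys = Σ λ_i
λ_sys = 0.0000039 + 0.00023 + 0.00000071 + 0.0000037 = 2.3831e-04 /h
MTBF = 1 / λ_sys = 4200 h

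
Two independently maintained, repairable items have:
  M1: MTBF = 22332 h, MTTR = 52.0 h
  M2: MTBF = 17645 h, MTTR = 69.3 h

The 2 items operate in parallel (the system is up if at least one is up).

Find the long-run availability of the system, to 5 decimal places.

0.99999

A(M1) = MTBF/(MTBF+MTTR) = 22332/(22332+52.0) = 0.997677
A(M2) = MTBF/(MTBF+MTTR) = 17645/(17645+69.3) = 0.996088
Parallel availability: 1 − (1 − 0.997677)(1 − 0.996088) = 0.99999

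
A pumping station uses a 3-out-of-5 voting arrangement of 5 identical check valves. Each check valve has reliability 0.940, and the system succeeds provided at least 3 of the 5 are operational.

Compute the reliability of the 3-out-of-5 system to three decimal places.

R = Σ_{i=3}^{5} C(5,i) p^i (1−p)^{5−i} with p = 0.940
C(5,3)·0.940^3·0.060^2 = 0.02990
C(5,4)·0.940^4·0.060^1 = 0.23422
C(5,5)·0.940^5·0.060^0 = 0.73390
Sum = 0.998

0.998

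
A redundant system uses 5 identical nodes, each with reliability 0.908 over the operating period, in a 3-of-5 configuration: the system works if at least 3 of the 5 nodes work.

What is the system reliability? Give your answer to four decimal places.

R = Σ_{i=3}^{5} C(5,i) p^i (1−p)^{5−i} with p = 0.908
C(5,3)·0.908^3·0.092^2 = 0.063363
C(5,4)·0.908^4·0.092^1 = 0.312681
C(5,5)·0.908^5·0.092^0 = 0.617205
Sum = 0.9932

0.9932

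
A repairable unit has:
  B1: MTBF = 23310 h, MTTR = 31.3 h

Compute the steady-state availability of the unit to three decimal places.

A(B1) = MTBF/(MTBF+MTTR) = 23310/(23310+31.3) = 0.999

0.999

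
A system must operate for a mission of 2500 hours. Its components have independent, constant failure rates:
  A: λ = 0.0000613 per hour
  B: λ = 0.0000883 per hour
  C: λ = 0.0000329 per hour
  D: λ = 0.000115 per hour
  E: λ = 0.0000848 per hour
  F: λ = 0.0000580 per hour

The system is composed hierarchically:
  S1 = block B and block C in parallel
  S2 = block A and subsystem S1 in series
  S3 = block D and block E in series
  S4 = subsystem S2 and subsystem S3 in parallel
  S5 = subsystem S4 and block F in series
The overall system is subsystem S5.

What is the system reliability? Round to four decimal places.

R(A) = exp(−0.0000613 × 2500) = 0.857915
R(B) = exp(−0.0000883 × 2500) = 0.801917
R(C) = exp(−0.0000329 × 2500) = 0.921042
R(D) = exp(−0.000115 × 2500) = 0.750137
R(E) = exp(−0.0000848 × 2500) = 0.808965
R(F) = exp(−0.0000580 × 2500) = 0.865022
Parallel (B and C): 1 − (1 − 0.801917)(1 − 0.921042) = 0.984360
Series (A and [0.984360]): 0.857915 × 0.984360 = 0.844497
Series (D and E): 0.750137 × 0.808965 = 0.606835
Parallel ([0.844497] and [0.606835]): 1 − (1 − 0.844497)(1 − 0.606835) = 0.938862
Series ([0.938862] and F): 0.938862 × 0.865022 = 0.8121

0.8121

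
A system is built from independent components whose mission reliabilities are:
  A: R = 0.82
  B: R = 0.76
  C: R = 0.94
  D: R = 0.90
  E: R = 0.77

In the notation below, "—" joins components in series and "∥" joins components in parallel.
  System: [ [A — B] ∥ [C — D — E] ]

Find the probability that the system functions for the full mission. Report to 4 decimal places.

0.8687

Series (A and B): 0.820000 × 0.760000 = 0.623200
Series (C, D, and E): 0.940000 × 0.900000 × 0.770000 = 0.651420
Parallel ([0.623200] and [0.651420]): 1 − (1 − 0.623200)(1 − 0.651420) = 0.8687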